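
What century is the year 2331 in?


Century = (year - 1) // 100 + 1
= (2331 - 1) // 100 + 1
= 2330 // 100 + 1
= 23 + 1

24th century


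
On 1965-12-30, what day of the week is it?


Date: December 30, 1965
Anchor: Jan 1, 1965. With p = 1965 - 1 = 1964: (p + p//4 - p//100 + p//400) mod 7 = (1964 + 491 - 19 + 4) mod 7 = 2440 mod 7 = 4 -> Friday (Mon=0 ... Sun=6)
Days before December (Jan-Nov): 334; offset = 334 + 30 - 1 = 363
Weekday index = (4 + 363) mod 7 = 3

Day of the week: Thursday


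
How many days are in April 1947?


April 1947

30 days


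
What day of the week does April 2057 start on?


Target: April 1, 2057
Anchor: Jan 1, 2057. With p = 2057 - 1 = 2056: (p + p//4 - p//100 + p//400) mod 7 = (2056 + 514 - 20 + 5) mod 7 = 2555 mod 7 = 0 -> Monday (Mon=0 ... Sun=6)
Days before April (Jan-Mar): 90 days
Weekday index = (0 + 90) mod 7 = 6

Sunday


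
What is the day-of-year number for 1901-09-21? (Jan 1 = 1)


Date: September 21, 1901
Days in months 1 through 8: 243
Plus 21 days in September

Day of year: 264


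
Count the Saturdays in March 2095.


March 2095 has 31 days
Anchor: Jan 1, 2095. With p = 2095 - 1 = 2094: (p + p//4 - p//100 + p//400) mod 7 = (2094 + 523 - 20 + 5) mod 7 = 2602 mod 7 = 5 -> Saturday (Mon=0 ... Sun=6)
Days before March (Jan-Feb): 59; March 1 index = (5 + 59) mod 7 = 1 -> Tuesday
First Saturday is March 5
Saturdays: 5, 12, 19, 26

4 Saturdays


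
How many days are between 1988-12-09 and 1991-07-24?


From 1988-12-09 to 1991-07-24
1988-12-09: days before December = 31 + 29 + 31 + 30 + 31 + 30 + 31 + 31 + 30 + 31 + 30 = 335 (1988 is a leap year); day of year = 335 + 9 = 344
1991-07-24: days before July = 31 + 28 + 31 + 30 + 31 + 30 = 181 (1991 is not a leap year); day of year = 181 + 24 = 205
Rest of 1988: 366 - 344 = 22
Full years 1989 (365), 1990 (365): 730
Total = 22 + 730 + 205 = 957

957 days


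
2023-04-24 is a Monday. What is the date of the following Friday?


Current: Monday
Target: Friday
Days ahead: 4

Next Friday: 2023-04-28


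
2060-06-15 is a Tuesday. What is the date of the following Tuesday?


Current: Tuesday
Target: Tuesday
Days ahead: 7

Next Tuesday: 2060-06-22


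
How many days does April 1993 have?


April 1993

30 days


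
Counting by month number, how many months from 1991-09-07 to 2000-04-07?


From September 1991 to April 2000
9 years * 12 = 108 months, minus 5 months = 103

103 months


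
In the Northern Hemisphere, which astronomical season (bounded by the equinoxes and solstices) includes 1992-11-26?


Date: November 26
Astronomical Autumn (approx.; exact equinox/solstice day varies by year): September 22 to December 20
November 26 falls within the Autumn window

Autumn


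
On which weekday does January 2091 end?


January 2091 has 31 days
Anchor: Jan 1, 2091. With p = 2091 - 1 = 2090: (p + p//4 - p//100 + p//400) mod 7 = (2090 + 522 - 20 + 5) mod 7 = 2597 mod 7 = 0 -> Monday (Mon=0 ... Sun=6)
January 1 is the anchor itself -> Monday
Last day offset: 31 - 1 = 30 days
Weekday index = (0 + 30) mod 7 = 2

Wednesday, January 31


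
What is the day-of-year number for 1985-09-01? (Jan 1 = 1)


Date: September 1, 1985
Days in months 1 through 8: 243
Plus 1 days in September

Day of year: 244


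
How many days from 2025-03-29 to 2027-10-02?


From 2025-03-29 to 2027-10-02
2025-03-29: days before March = 31 + 28 = 59 (2025 is not a leap year); day of year = 59 + 29 = 88
2027-10-02: days before October = 31 + 28 + 31 + 30 + 31 + 30 + 31 + 31 + 30 = 273 (2027 is not a leap year); day of year = 273 + 2 = 275
Rest of 2025: 365 - 88 = 277
Full years 2026 (365): 365
Total = 277 + 365 + 275 = 917

917 days


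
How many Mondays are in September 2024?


September 2024 has 30 days
Anchor: Jan 1, 2024. With p = 2024 - 1 = 2023: (p + p//4 - p//100 + p//400) mod 7 = (2023 + 505 - 20 + 5) mod 7 = 2513 mod 7 = 0 -> Monday (Mon=0 ... Sun=6)
Days before September (Jan-Aug): 244; September 1 index = (0 + 244) mod 7 = 6 -> Sunday
First Monday is September 2
Mondays: 2, 9, 16, 23, 30

5 Mondays


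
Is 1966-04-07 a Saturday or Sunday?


Anchor: Jan 1, 1966. With p = 1966 - 1 = 1965: (p + p//4 - p//100 + p//400) mod 7 = (1965 + 491 - 19 + 4) mod 7 = 2441 mod 7 = 5 -> Saturday (Mon=0 ... Sun=6)
Day of year: 97; offset = 96
Weekday index = (5 + 96) mod 7 = 3 -> Thursday
Weekend days: Saturday, Sunday

No


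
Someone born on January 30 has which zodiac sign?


Date: January 30
Conventional tropical zodiac dates: Aquarius from January 20 onward; Pisces starts February 19
January 30 falls within the Aquarius range

Aquarius


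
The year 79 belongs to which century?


Century = (year - 1) // 100 + 1
= (79 - 1) // 100 + 1
= 78 // 100 + 1
= 0 + 1

1st century


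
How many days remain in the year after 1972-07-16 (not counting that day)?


Day of year: 198 of 366
Remaining = 366 - 198

168 days


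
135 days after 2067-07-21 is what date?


Start: 2067-07-21, add 135 days
July 2067 has 31 days: 31 - 21 = 10 days to July 31 -> 125 left
August 2067 has 31 days -> 94 left
September 2067 has 30 days -> 64 left
October 2067 has 31 days -> 33 left
November 2067 has 30 days -> 3 left
December 2067: 3 <= 31 -> lands on December 3

Result: 2067-12-03


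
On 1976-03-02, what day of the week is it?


Date: March 2, 1976
Anchor: Jan 1, 1976. With p = 1976 - 1 = 1975: (p + p//4 - p//100 + p//400) mod 7 = (1975 + 493 - 19 + 4) mod 7 = 2453 mod 7 = 3 -> Thursday (Mon=0 ... Sun=6)
Days before March (Jan-Feb): 60; offset = 60 + 2 - 1 = 61
Weekday index = (3 + 61) mod 7 = 1

Day of the week: Tuesday


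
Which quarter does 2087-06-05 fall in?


Month: June (month 6)
Q1: Jan-Mar, Q2: Apr-Jun, Q3: Jul-Sep, Q4: Oct-Dec

Q2


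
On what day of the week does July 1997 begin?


Target: July 1, 1997
Anchor: Jan 1, 1997. With p = 1997 - 1 = 1996: (p + p//4 - p//100 + p//400) mod 7 = (1996 + 499 - 19 + 4) mod 7 = 2480 mod 7 = 2 -> Wednesday (Mon=0 ... Sun=6)
Days before July (Jan-Jun): 181 days
Weekday index = (2 + 181) mod 7 = 1

Tuesday


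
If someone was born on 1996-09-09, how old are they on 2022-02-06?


Birth: 1996-09-09
Reference: 2022-02-06
Year difference: 2022 - 1996 = 26
Birthday not yet reached in 2022, subtract 1

25 years old


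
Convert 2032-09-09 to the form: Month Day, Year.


ISO 2032-09-09 parses as year=2032, month=09, day=09
Month 9 -> September

September 9, 2032


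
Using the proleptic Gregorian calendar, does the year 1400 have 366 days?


Gregorian leap year rule: divisible by 4, but not by 100, unless also by 400.
1400 is divisible by 100 but not 400 -> not a leap year

No


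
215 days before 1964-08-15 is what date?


Start: 1964-08-15, subtract 215 days
Back 15 days from August 15 reaches July 31, 1964 -> 200 left
July 1964 has 31 days -> back to June 30, 1964 -> 169 left
June 1964 has 30 days -> back to May 31, 1964 -> 139 left
May 1964 has 31 days -> back to April 30, 1964 -> 108 left
April 1964 has 30 days -> back to March 31, 1964 -> 78 left
March 1964 has 31 days -> back to February 29, 1964 -> 47 left
February 1964 has 29 days -> back to January 31, 1964 -> 18 left
January 1964: 31 - 18 = 13 -> lands on January 13

Result: 1964-01-13


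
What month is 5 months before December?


December is month 12
12 - 5 = 7

July


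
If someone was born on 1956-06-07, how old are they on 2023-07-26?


Birth: 1956-06-07
Reference: 2023-07-26
Year difference: 2023 - 1956 = 67

67 years old


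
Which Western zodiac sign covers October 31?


Date: October 31
Conventional tropical zodiac dates: Scorpio from October 23 onward; Sagittarius starts November 22
October 31 falls within the Scorpio range

Scorpio


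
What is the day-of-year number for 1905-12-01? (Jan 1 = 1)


Date: December 1, 1905
Days in months 1 through 11: 334
Plus 1 days in December

Day of year: 335


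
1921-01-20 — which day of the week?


Date: January 20, 1921
Anchor: Jan 1, 1921. With p = 1921 - 1 = 1920: (p + p//4 - p//100 + p//400) mod 7 = (1920 + 480 - 19 + 4) mod 7 = 2385 mod 7 = 5 -> Saturday (Mon=0 ... Sun=6)
Days into year = 20 - 1 = 19
Weekday index = (5 + 19) mod 7 = 3

Day of the week: Thursday


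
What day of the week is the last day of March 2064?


March 2064 has 31 days
Anchor: Jan 1, 2064. With p = 2064 - 1 = 2063: (p + p//4 - p//100 + p//400) mod 7 = (2063 + 515 - 20 + 5) mod 7 = 2563 mod 7 = 1 -> Tuesday (Mon=0 ... Sun=6)
Days before March (Jan-Feb): 60; March 1 index = (1 + 60) mod 7 = 5 -> Saturday
Last day offset: 31 - 1 = 30 days
Weekday index = (5 + 30) mod 7 = 0

Monday, March 31


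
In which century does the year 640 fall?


Century = (year - 1) // 100 + 1
= (640 - 1) // 100 + 1
= 639 // 100 + 1
= 6 + 1

7th century


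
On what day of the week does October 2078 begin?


Target: October 1, 2078
Anchor: Jan 1, 2078. With p = 2078 - 1 = 2077: (p + p//4 - p//100 + p//400) mod 7 = (2077 + 519 - 20 + 5) mod 7 = 2581 mod 7 = 5 -> Saturday (Mon=0 ... Sun=6)
Days before October (Jan-Sep): 273 days
Weekday index = (5 + 273) mod 7 = 5

Saturday


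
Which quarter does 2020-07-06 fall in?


Month: July (month 7)
Q1: Jan-Mar, Q2: Apr-Jun, Q3: Jul-Sep, Q4: Oct-Dec

Q3


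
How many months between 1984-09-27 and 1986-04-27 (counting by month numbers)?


From September 1984 to April 1986
2 years * 12 = 24 months, minus 5 months = 19

19 months


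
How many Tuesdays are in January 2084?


January 2084 has 31 days
Anchor: Jan 1, 2084. With p = 2084 - 1 = 2083: (p + p//4 - p//100 + p//400) mod 7 = (2083 + 520 - 20 + 5) mod 7 = 2588 mod 7 = 5 -> Saturday (Mon=0 ... Sun=6)
January 1 is the anchor itself -> Saturday
First Tuesday is January 4
Tuesdays: 4, 11, 18, 25

4 Tuesdays


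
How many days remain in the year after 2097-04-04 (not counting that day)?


Day of year: 94 of 365
Remaining = 365 - 94

271 days


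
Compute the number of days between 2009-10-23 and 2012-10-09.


From 2009-10-23 to 2012-10-09
2009-10-23: days before October = 31 + 28 + 31 + 30 + 31 + 30 + 31 + 31 + 30 = 273 (2009 is not a leap year); day of year = 273 + 23 = 296
2012-10-09: days before October = 31 + 29 + 31 + 30 + 31 + 30 + 31 + 31 + 30 = 274 (2012 is a leap year); day of year = 274 + 9 = 283
Rest of 2009: 365 - 296 = 69
Full years 2010 (365), 2011 (365): 730
Total = 69 + 730 + 283 = 1082

1082 days


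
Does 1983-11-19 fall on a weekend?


Anchor: Jan 1, 1983. With p = 1983 - 1 = 1982: (p + p//4 - p//100 + p//400) mod 7 = (1982 + 495 - 19 + 4) mod 7 = 2462 mod 7 = 5 -> Saturday (Mon=0 ... Sun=6)
Day of year: 323; offset = 322
Weekday index = (5 + 322) mod 7 = 5 -> Saturday
Weekend days: Saturday, Sunday

Yes


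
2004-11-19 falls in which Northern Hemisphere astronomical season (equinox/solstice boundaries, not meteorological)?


Date: November 19
Astronomical Autumn (approx.; exact equinox/solstice day varies by year): September 22 to December 20
November 19 falls within the Autumn window

Autumn


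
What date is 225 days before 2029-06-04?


Start: 2029-06-04, subtract 225 days
Back 4 days from June 4 reaches May 31, 2029 -> 221 left
May 2029 has 31 days -> back to April 30, 2029 -> 190 left
April 2029 has 30 days -> back to March 31, 2029 -> 160 left
March 2029 has 31 days -> back to February 28, 2029 -> 129 left
February 2029 has 28 days -> back to January 31, 2029 -> 101 left
January 2029 has 31 days -> back to December 31, 2028 -> 70 left
December 2028 has 31 days -> back to November 30, 2028 -> 39 left
November 2028 has 30 days -> back to October 31, 2028 -> 9 left
October 2028: 31 - 9 = 22 -> lands on October 22

Result: 2028-10-22


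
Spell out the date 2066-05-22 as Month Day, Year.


ISO 2066-05-22 parses as year=2066, month=05, day=22
Month 5 -> May

May 22, 2066


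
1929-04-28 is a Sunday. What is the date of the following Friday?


Current: Sunday
Target: Friday
Days ahead: 5

Next Friday: 1929-05-03


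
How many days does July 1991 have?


July 1991

31 days


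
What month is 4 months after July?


July is month 7
7 + 4 = 11

November


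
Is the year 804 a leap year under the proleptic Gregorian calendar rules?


Gregorian leap year rule: divisible by 4, but not by 100, unless also by 400.
804 is divisible by 4 but not 100 -> leap year

Yes


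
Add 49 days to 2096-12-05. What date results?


Start: 2096-12-05, add 49 days
December 2096 has 31 days: 31 - 5 = 26 days to December 31 -> 23 left
January 2097: 23 <= 31 -> lands on January 23

Result: 2097-01-23


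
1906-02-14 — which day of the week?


Date: February 14, 1906
Anchor: Jan 1, 1906. With p = 1906 - 1 = 1905: (p + p//4 - p//100 + p//400) mod 7 = (1905 + 476 - 19 + 4) mod 7 = 2366 mod 7 = 0 -> Monday (Mon=0 ... Sun=6)
Days before February (Jan): 31; offset = 31 + 14 - 1 = 44
Weekday index = (0 + 44) mod 7 = 2

Day of the week: Wednesday


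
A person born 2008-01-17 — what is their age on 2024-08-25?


Birth: 2008-01-17
Reference: 2024-08-25
Year difference: 2024 - 2008 = 16

16 years old


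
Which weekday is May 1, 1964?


Target: May 1, 1964
Anchor: Jan 1, 1964. With p = 1964 - 1 = 1963: (p + p//4 - p//100 + p//400) mod 7 = (1963 + 490 - 19 + 4) mod 7 = 2438 mod 7 = 2 -> Wednesday (Mon=0 ... Sun=6)
Days before May (Jan-Apr): 121 days
Weekday index = (2 + 121) mod 7 = 4

Friday


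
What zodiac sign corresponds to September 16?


Date: September 16
Conventional tropical zodiac dates: Virgo from August 23 onward; Libra starts September 23
September 16 falls within the Virgo range

Virgo


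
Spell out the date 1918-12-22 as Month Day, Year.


ISO 1918-12-22 parses as year=1918, month=12, day=22
Month 12 -> December

December 22, 1918


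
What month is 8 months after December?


December is month 12
12 + 8 = 20; wrap: 20 - 12 = 8

August


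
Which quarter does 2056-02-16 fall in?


Month: February (month 2)
Q1: Jan-Mar, Q2: Apr-Jun, Q3: Jul-Sep, Q4: Oct-Dec

Q1


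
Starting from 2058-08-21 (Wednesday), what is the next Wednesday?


Current: Wednesday
Target: Wednesday
Days ahead: 7

Next Wednesday: 2058-08-28


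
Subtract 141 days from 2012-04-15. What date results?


Start: 2012-04-15, subtract 141 days
Back 15 days from April 15 reaches March 31, 2012 -> 126 left
March 2012 has 31 days -> back to February 29, 2012 -> 95 left
February 2012 has 29 days -> back to January 31, 2012 -> 66 left
January 2012 has 31 days -> back to December 31, 2011 -> 35 left
December 2011 has 31 days -> back to November 30, 2011 -> 4 left
November 2011: 30 - 4 = 26 -> lands on November 26

Result: 2011-11-26


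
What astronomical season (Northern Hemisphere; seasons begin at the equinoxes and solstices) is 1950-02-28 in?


Date: February 28
Astronomical Winter (approx.; exact equinox/solstice day varies by year): December 21 to March 19
February 28 falls within the Winter window

Winter


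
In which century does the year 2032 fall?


Century = (year - 1) // 100 + 1
= (2032 - 1) // 100 + 1
= 2031 // 100 + 1
= 20 + 1

21st century


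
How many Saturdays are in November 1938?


November 1938 has 30 days
Anchor: Jan 1, 1938. With p = 1938 - 1 = 1937: (p + p//4 - p//100 + p//400) mod 7 = (1937 + 484 - 19 + 4) mod 7 = 2406 mod 7 = 5 -> Saturday (Mon=0 ... Sun=6)
Days before November (Jan-Oct): 304; November 1 index = (5 + 304) mod 7 = 1 -> Tuesday
First Saturday is November 5
Saturdays: 5, 12, 19, 26

4 Saturdays


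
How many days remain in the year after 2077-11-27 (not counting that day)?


Day of year: 331 of 365
Remaining = 365 - 331

34 days


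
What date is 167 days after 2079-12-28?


Start: 2079-12-28, add 167 days
December 2079 has 31 days: 31 - 28 = 3 days to December 31 -> 164 left
January 2080 has 31 days -> 133 left
February 2080 has 29 days -> 104 left
March 2080 has 31 days -> 73 left
April 2080 has 30 days -> 43 left
May 2080 has 31 days -> 12 left
June 2080: 12 <= 30 -> lands on June 12

Result: 2080-06-12


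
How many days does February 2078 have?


February 2078 (leap year: no)

28 days


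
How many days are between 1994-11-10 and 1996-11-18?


From 1994-11-10 to 1996-11-18
1994-11-10: days before November = 31 + 28 + 31 + 30 + 31 + 30 + 31 + 31 + 30 + 31 = 304 (1994 is not a leap year); day of year = 304 + 10 = 314
1996-11-18: days before November = 31 + 29 + 31 + 30 + 31 + 30 + 31 + 31 + 30 + 31 = 305 (1996 is a leap year); day of year = 305 + 18 = 323
Rest of 1994: 365 - 314 = 51
Full years 1995 (365): 365
Total = 51 + 365 + 323 = 739

739 days


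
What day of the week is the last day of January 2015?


January 2015 has 31 days
Anchor: Jan 1, 2015. With p = 2015 - 1 = 2014: (p + p//4 - p//100 + p//400) mod 7 = (2014 + 503 - 20 + 5) mod 7 = 2502 mod 7 = 3 -> Thursday (Mon=0 ... Sun=6)
January 1 is the anchor itself -> Thursday
Last day offset: 31 - 1 = 30 days
Weekday index = (3 + 30) mod 7 = 5

Saturday, January 31


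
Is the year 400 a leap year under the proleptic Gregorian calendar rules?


Gregorian leap year rule: divisible by 4, but not by 100, unless also by 400.
400 is divisible by 400 -> leap year

Yes


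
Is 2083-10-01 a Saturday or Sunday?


Anchor: Jan 1, 2083. With p = 2083 - 1 = 2082: (p + p//4 - p//100 + p//400) mod 7 = (2082 + 520 - 20 + 5) mod 7 = 2587 mod 7 = 4 -> Friday (Mon=0 ... Sun=6)
Day of year: 274; offset = 273
Weekday index = (4 + 273) mod 7 = 4 -> Friday
Weekend days: Saturday, Sunday

No


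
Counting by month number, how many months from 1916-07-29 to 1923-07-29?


From July 1916 to July 1923
7 years * 12 = 84 months = 84

84 months


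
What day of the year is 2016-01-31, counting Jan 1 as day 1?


Date: January 31, 2016
No months before January
Plus 31 days in January

Day of year: 31


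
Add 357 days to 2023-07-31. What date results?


Start: 2023-07-31, add 357 days
July 31 is the last day of July 2023 -> 357 left
August 2023 has 31 days -> 326 left
September 2023 has 30 days -> 296 left
October 2023 has 31 days -> 265 left
November 2023 has 30 days -> 235 left
December 2023 has 31 days -> 204 left
January 2024 has 31 days -> 173 left
February 2024 has 29 days -> 144 left
March 2024 has 31 days -> 113 left
April 2024 has 30 days -> 83 left
May 2024 has 31 days -> 52 left
June 2024 has 30 days -> 22 left
July 2024: 22 <= 31 -> lands on July 22

Result: 2024-07-22


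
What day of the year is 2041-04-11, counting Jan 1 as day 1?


Date: April 11, 2041
Days in months 1 through 3: 90
Plus 11 days in April

Day of year: 101


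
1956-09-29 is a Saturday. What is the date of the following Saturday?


Current: Saturday
Target: Saturday
Days ahead: 7

Next Saturday: 1956-10-06


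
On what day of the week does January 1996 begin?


Target: January 1, 1996
Anchor: Jan 1, 1996. With p = 1996 - 1 = 1995: (p + p//4 - p//100 + p//400) mod 7 = (1995 + 498 - 19 + 4) mod 7 = 2478 mod 7 = 0 -> Monday (Mon=0 ... Sun=6)
Offset from anchor: 0 days
Weekday index = (0 + 0) mod 7 = 0

Monday


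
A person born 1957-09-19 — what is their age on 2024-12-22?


Birth: 1957-09-19
Reference: 2024-12-22
Year difference: 2024 - 1957 = 67

67 years old


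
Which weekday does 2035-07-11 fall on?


Date: July 11, 2035
Anchor: Jan 1, 2035. With p = 2035 - 1 = 2034: (p + p//4 - p//100 + p//400) mod 7 = (2034 + 508 - 20 + 5) mod 7 = 2527 mod 7 = 0 -> Monday (Mon=0 ... Sun=6)
Days before July (Jan-Jun): 181; offset = 181 + 11 - 1 = 191
Weekday index = (0 + 191) mod 7 = 2

Day of the week: Wednesday


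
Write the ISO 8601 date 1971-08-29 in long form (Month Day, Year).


ISO 1971-08-29 parses as year=1971, month=08, day=29
Month 8 -> August

August 29, 1971


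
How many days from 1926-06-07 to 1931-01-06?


From 1926-06-07 to 1931-01-06
1926-06-07: days before June = 31 + 28 + 31 + 30 + 31 = 151 (1926 is not a leap year); day of year = 151 + 7 = 158
1931-01-06: day of year = 6
Rest of 1926: 365 - 158 = 207
Full years 1927 (365), 1928 (366), 1929 (365), 1930 (365): 1461
Total = 207 + 1461 + 6 = 1674

1674 days


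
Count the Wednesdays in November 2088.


November 2088 has 30 days
Anchor: Jan 1, 2088. With p = 2088 - 1 = 2087: (p + p//4 - p//100 + p//400) mod 7 = (2087 + 521 - 20 + 5) mod 7 = 2593 mod 7 = 3 -> Thursday (Mon=0 ... Sun=6)
Days before November (Jan-Oct): 305; November 1 index = (3 + 305) mod 7 = 0 -> Monday
First Wednesday is November 3
Wednesdays: 3, 10, 17, 24

4 Wednesdays


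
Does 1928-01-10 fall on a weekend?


Anchor: Jan 1, 1928. With p = 1928 - 1 = 1927: (p + p//4 - p//100 + p//400) mod 7 = (1927 + 481 - 19 + 4) mod 7 = 2393 mod 7 = 6 -> Sunday (Mon=0 ... Sun=6)
Day of year: 10; offset = 9
Weekday index = (6 + 9) mod 7 = 1 -> Tuesday
Weekend days: Saturday, Sunday

No


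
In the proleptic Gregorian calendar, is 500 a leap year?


Gregorian leap year rule: divisible by 4, but not by 100, unless also by 400.
500 is divisible by 100 but not 400 -> not a leap year

No


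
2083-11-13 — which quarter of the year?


Month: November (month 11)
Q1: Jan-Mar, Q2: Apr-Jun, Q3: Jul-Sep, Q4: Oct-Dec

Q4


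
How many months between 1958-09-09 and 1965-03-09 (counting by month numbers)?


From September 1958 to March 1965
7 years * 12 = 84 months, minus 6 months = 78

78 months


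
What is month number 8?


Month 8 of 12

August


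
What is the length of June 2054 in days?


June 2054

30 days


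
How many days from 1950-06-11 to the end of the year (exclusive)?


Day of year: 162 of 365
Remaining = 365 - 162

203 days


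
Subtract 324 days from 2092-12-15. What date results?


Start: 2092-12-15, subtract 324 days
Back 15 days from December 15 reaches November 30, 2092 -> 309 left
November 2092 has 30 days -> back to October 31, 2092 -> 279 left
October 2092 has 31 days -> back to September 30, 2092 -> 248 left
September 2092 has 30 days -> back to August 31, 2092 -> 218 left
August 2092 has 31 days -> back to July 31, 2092 -> 187 left
July 2092 has 31 days -> back to June 30, 2092 -> 156 left
June 2092 has 30 days -> back to May 31, 2092 -> 126 left
May 2092 has 31 days -> back to April 30, 2092 -> 95 left
April 2092 has 30 days -> back to March 31, 2092 -> 65 left
March 2092 has 31 days -> back to February 29, 2092 -> 34 left
February 2092 has 29 days -> back to January 31, 2092 -> 5 left
January 2092: 31 - 5 = 26 -> lands on January 26

Result: 2092-01-26


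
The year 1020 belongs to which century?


Century = (year - 1) // 100 + 1
= (1020 - 1) // 100 + 1
= 1019 // 100 + 1
= 10 + 1

11th century


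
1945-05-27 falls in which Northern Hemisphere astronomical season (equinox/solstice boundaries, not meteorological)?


Date: May 27
Astronomical Spring (approx.; exact equinox/solstice day varies by year): March 20 to June 20
May 27 falls within the Spring window

Spring


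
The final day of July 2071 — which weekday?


July 2071 has 31 days
Anchor: Jan 1, 2071. With p = 2071 - 1 = 2070: (p + p//4 - p//100 + p//400) mod 7 = (2070 + 517 - 20 + 5) mod 7 = 2572 mod 7 = 3 -> Thursday (Mon=0 ... Sun=6)
Days before July (Jan-Jun): 181; July 1 index = (3 + 181) mod 7 = 2 -> Wednesday
Last day offset: 31 - 1 = 30 days
Weekday index = (2 + 30) mod 7 = 4

Friday, July 31


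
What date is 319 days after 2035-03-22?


Start: 2035-03-22, add 319 days
March 2035 has 31 days: 31 - 22 = 9 days to March 31 -> 310 left
April 2035 has 30 days -> 280 left
May 2035 has 31 days -> 249 left
June 2035 has 30 days -> 219 left
July 2035 has 31 days -> 188 left
August 2035 has 31 days -> 157 left
September 2035 has 30 days -> 127 left
October 2035 has 31 days -> 96 left
November 2035 has 30 days -> 66 left
December 2035 has 31 days -> 35 left
January 2036 has 31 days -> 4 left
February 2036: 4 <= 29 -> lands on February 4

Result: 2036-02-04


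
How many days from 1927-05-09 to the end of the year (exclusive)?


Day of year: 129 of 365
Remaining = 365 - 129

236 days


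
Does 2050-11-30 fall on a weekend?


Anchor: Jan 1, 2050. With p = 2050 - 1 = 2049: (p + p//4 - p//100 + p//400) mod 7 = (2049 + 512 - 20 + 5) mod 7 = 2546 mod 7 = 5 -> Saturday (Mon=0 ... Sun=6)
Day of year: 334; offset = 333
Weekday index = (5 + 333) mod 7 = 2 -> Wednesday
Weekend days: Saturday, Sunday

No


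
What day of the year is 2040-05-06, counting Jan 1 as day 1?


Date: May 6, 2040
Days in months 1 through 4: 121
Plus 6 days in May

Day of year: 127


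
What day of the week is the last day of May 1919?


May 1919 has 31 days
Anchor: Jan 1, 1919. With p = 1919 - 1 = 1918: (p + p//4 - p//100 + p//400) mod 7 = (1918 + 479 - 19 + 4) mod 7 = 2382 mod 7 = 2 -> Wednesday (Mon=0 ... Sun=6)
Days before May (Jan-Apr): 120; May 1 index = (2 + 120) mod 7 = 3 -> Thursday
Last day offset: 31 - 1 = 30 days
Weekday index = (3 + 30) mod 7 = 5

Saturday, May 31


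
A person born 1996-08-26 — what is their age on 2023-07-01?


Birth: 1996-08-26
Reference: 2023-07-01
Year difference: 2023 - 1996 = 27
Birthday not yet reached in 2023, subtract 1

26 years old


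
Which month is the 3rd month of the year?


Month 3 of 12

March


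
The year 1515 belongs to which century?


Century = (year - 1) // 100 + 1
= (1515 - 1) // 100 + 1
= 1514 // 100 + 1
= 15 + 1

16th century


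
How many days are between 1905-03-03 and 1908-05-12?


From 1905-03-03 to 1908-05-12
1905-03-03: days before March = 31 + 28 = 59 (1905 is not a leap year); day of year = 59 + 3 = 62
1908-05-12: days before May = 31 + 29 + 31 + 30 = 121 (1908 is a leap year); day of year = 121 + 12 = 133
Rest of 1905: 365 - 62 = 303
Full years 1906 (365), 1907 (365): 730
Total = 303 + 730 + 133 = 1166

1166 days


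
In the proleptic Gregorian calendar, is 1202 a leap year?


Gregorian leap year rule: divisible by 4, but not by 100, unless also by 400.
1202 is not divisible by 4 -> not a leap year

No


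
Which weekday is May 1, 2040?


Target: May 1, 2040
Anchor: Jan 1, 2040. With p = 2040 - 1 = 2039: (p + p//4 - p//100 + p//400) mod 7 = (2039 + 509 - 20 + 5) mod 7 = 2533 mod 7 = 6 -> Sunday (Mon=0 ... Sun=6)
Days before May (Jan-Apr): 121 days
Weekday index = (6 + 121) mod 7 = 1

Tuesday


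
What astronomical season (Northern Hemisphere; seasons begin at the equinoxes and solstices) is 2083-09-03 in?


Date: September 3
Astronomical Summer (approx.; exact equinox/solstice day varies by year): June 21 to September 21
September 3 falls within the Summer window

Summer


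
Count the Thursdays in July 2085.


July 2085 has 31 days
Anchor: Jan 1, 2085. With p = 2085 - 1 = 2084: (p + p//4 - p//100 + p//400) mod 7 = (2084 + 521 - 20 + 5) mod 7 = 2590 mod 7 = 0 -> Monday (Mon=0 ... Sun=6)
Days before July (Jan-Jun): 181; July 1 index = (0 + 181) mod 7 = 6 -> Sunday
First Thursday is July 5
Thursdays: 5, 12, 19, 26

4 Thursdays


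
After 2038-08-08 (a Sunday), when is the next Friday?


Current: Sunday
Target: Friday
Days ahead: 5

Next Friday: 2038-08-13


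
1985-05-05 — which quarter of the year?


Month: May (month 5)
Q1: Jan-Mar, Q2: Apr-Jun, Q3: Jul-Sep, Q4: Oct-Dec

Q2


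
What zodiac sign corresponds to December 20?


Date: December 20
Conventional tropical zodiac dates: Sagittarius from November 22 onward; Capricorn starts December 22
December 20 falls within the Sagittarius range

Sagittarius


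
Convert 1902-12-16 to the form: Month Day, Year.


ISO 1902-12-16 parses as year=1902, month=12, day=16
Month 12 -> December

December 16, 1902


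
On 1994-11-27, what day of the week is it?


Date: November 27, 1994
Anchor: Jan 1, 1994. With p = 1994 - 1 = 1993: (p + p//4 - p//100 + p//400) mod 7 = (1993 + 498 - 19 + 4) mod 7 = 2476 mod 7 = 5 -> Saturday (Mon=0 ... Sun=6)
Days before November (Jan-Oct): 304; offset = 304 + 27 - 1 = 330
Weekday index = (5 + 330) mod 7 = 6

Day of the week: Sunday


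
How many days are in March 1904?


March 1904

31 days


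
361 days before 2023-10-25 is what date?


Start: 2023-10-25, subtract 361 days
Back 25 days from October 25 reaches September 30, 2023 -> 336 left
September 2023 has 30 days -> back to August 31, 2023 -> 306 left
August 2023 has 31 days -> back to July 31, 2023 -> 275 left
July 2023 has 31 days -> back to June 30, 2023 -> 244 left
June 2023 has 30 days -> back to May 31, 2023 -> 214 left
May 2023 has 31 days -> back to April 30, 2023 -> 183 left
April 2023 has 30 days -> back to March 31, 2023 -> 153 left
March 2023 has 31 days -> back to February 28, 2023 -> 122 left
February 2023 has 28 days -> back to January 31, 2023 -> 94 left
January 2023 has 31 days -> back to December 31, 2022 -> 63 left
December 2022 has 31 days -> back to November 30, 2022 -> 32 left
November 2022 has 30 days -> back to October 31, 2022 -> 2 left
October 2022: 31 - 2 = 29 -> lands on October 29

Result: 2022-10-29


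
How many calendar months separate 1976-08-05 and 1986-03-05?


From August 1976 to March 1986
10 years * 12 = 120 months, minus 5 months = 115

115 months


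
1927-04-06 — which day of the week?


Date: April 6, 1927
Anchor: Jan 1, 1927. With p = 1927 - 1 = 1926: (p + p//4 - p//100 + p//400) mod 7 = (1926 + 481 - 19 + 4) mod 7 = 2392 mod 7 = 5 -> Saturday (Mon=0 ... Sun=6)
Days before April (Jan-Mar): 90; offset = 90 + 6 - 1 = 95
Weekday index = (5 + 95) mod 7 = 2

Day of the week: Wednesday


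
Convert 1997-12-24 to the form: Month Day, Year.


ISO 1997-12-24 parses as year=1997, month=12, day=24
Month 12 -> December

December 24, 1997


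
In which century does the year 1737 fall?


Century = (year - 1) // 100 + 1
= (1737 - 1) // 100 + 1
= 1736 // 100 + 1
= 17 + 1

18th century


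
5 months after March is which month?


March is month 3
3 + 5 = 8

August


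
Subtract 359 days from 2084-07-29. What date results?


Start: 2084-07-29, subtract 359 days
Back 29 days from July 29 reaches June 30, 2084 -> 330 left
June 2084 has 30 days -> back to May 31, 2084 -> 300 left
May 2084 has 31 days -> back to April 30, 2084 -> 269 left
April 2084 has 30 days -> back to March 31, 2084 -> 239 left
March 2084 has 31 days -> back to February 29, 2084 -> 208 left
February 2084 has 29 days -> back to January 31, 2084 -> 179 left
January 2084 has 31 days -> back to December 31, 2083 -> 148 left
December 2083 has 31 days -> back to November 30, 2083 -> 117 left
November 2083 has 30 days -> back to October 31, 2083 -> 87 left
October 2083 has 31 days -> back to September 30, 2083 -> 56 left
September 2083 has 30 days -> back to August 31, 2083 -> 26 left
August 2083: 31 - 26 = 5 -> lands on August 5

Result: 2083-08-05


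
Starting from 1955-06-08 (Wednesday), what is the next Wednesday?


Current: Wednesday
Target: Wednesday
Days ahead: 7

Next Wednesday: 1955-06-15


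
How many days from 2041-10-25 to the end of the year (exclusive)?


Day of year: 298 of 365
Remaining = 365 - 298

67 days


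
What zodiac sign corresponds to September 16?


Date: September 16
Conventional tropical zodiac dates: Virgo from August 23 onward; Libra starts September 23
September 16 falls within the Virgo range

Virgo


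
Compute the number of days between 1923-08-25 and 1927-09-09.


From 1923-08-25 to 1927-09-09
1923-08-25: days before August = 31 + 28 + 31 + 30 + 31 + 30 + 31 = 212 (1923 is not a leap year); day of year = 212 + 25 = 237
1927-09-09: days before September = 31 + 28 + 31 + 30 + 31 + 30 + 31 + 31 = 243 (1927 is not a leap year); day of year = 243 + 9 = 252
Rest of 1923: 365 - 237 = 128
Full years 1924 (366), 1925 (365), 1926 (365): 1096
Total = 128 + 1096 + 252 = 1476

1476 days


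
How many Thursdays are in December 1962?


December 1962 has 31 days
Anchor: Jan 1, 1962. With p = 1962 - 1 = 1961: (p + p//4 - p//100 + p//400) mod 7 = (1961 + 490 - 19 + 4) mod 7 = 2436 mod 7 = 0 -> Monday (Mon=0 ... Sun=6)
Days before December (Jan-Nov): 334; December 1 index = (0 + 334) mod 7 = 5 -> Saturday
First Thursday is December 6
Thursdays: 6, 13, 20, 27

4 Thursdays


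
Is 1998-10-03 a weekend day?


Anchor: Jan 1, 1998. With p = 1998 - 1 = 1997: (p + p//4 - p//100 + p//400) mod 7 = (1997 + 499 - 19 + 4) mod 7 = 2481 mod 7 = 3 -> Thursday (Mon=0 ... Sun=6)
Day of year: 276; offset = 275
Weekday index = (3 + 275) mod 7 = 5 -> Saturday
Weekend days: Saturday, Sunday

Yes


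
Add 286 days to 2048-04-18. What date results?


Start: 2048-04-18, add 286 days
April 2048 has 30 days: 30 - 18 = 12 days to April 30 -> 274 left
May 2048 has 31 days -> 243 left
June 2048 has 30 days -> 213 left
July 2048 has 31 days -> 182 left
August 2048 has 31 days -> 151 left
September 2048 has 30 days -> 121 left
October 2048 has 31 days -> 90 left
November 2048 has 30 days -> 60 left
December 2048 has 31 days -> 29 left
January 2049: 29 <= 31 -> lands on January 29

Result: 2049-01-29


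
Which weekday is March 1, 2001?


Target: March 1, 2001
Anchor: Jan 1, 2001. With p = 2001 - 1 = 2000: (p + p//4 - p//100 + p//400) mod 7 = (2000 + 500 - 20 + 5) mod 7 = 2485 mod 7 = 0 -> Monday (Mon=0 ... Sun=6)
Days before March (Jan-Feb): 59 days
Weekday index = (0 + 59) mod 7 = 3

Thursday


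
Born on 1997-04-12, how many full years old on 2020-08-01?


Birth: 1997-04-12
Reference: 2020-08-01
Year difference: 2020 - 1997 = 23

23 years old


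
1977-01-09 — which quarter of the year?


Month: January (month 1)
Q1: Jan-Mar, Q2: Apr-Jun, Q3: Jul-Sep, Q4: Oct-Dec

Q1


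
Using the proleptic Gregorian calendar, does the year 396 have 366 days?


Gregorian leap year rule: divisible by 4, but not by 100, unless also by 400.
396 is divisible by 4 but not 100 -> leap year

Yes


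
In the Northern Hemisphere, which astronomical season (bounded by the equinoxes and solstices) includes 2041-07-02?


Date: July 2
Astronomical Summer (approx.; exact equinox/solstice day varies by year): June 21 to September 21
July 2 falls within the Summer window

Summer


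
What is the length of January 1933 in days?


January 1933

31 days


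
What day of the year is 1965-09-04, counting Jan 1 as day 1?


Date: September 4, 1965
Days in months 1 through 8: 243
Plus 4 days in September

Day of year: 247


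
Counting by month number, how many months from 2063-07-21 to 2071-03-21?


From July 2063 to March 2071
8 years * 12 = 96 months, minus 4 months = 92

92 months


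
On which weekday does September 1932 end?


September 1932 has 30 days
Anchor: Jan 1, 1932. With p = 1932 - 1 = 1931: (p + p//4 - p//100 + p//400) mod 7 = (1931 + 482 - 19 + 4) mod 7 = 2398 mod 7 = 4 -> Friday (Mon=0 ... Sun=6)
Days before September (Jan-Aug): 244; September 1 index = (4 + 244) mod 7 = 3 -> Thursday
Last day offset: 30 - 1 = 29 days
Weekday index = (3 + 29) mod 7 = 4

Friday, September 30


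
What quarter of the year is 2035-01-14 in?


Month: January (month 1)
Q1: Jan-Mar, Q2: Apr-Jun, Q3: Jul-Sep, Q4: Oct-Dec

Q1


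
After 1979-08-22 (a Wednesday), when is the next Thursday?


Current: Wednesday
Target: Thursday
Days ahead: 1

Next Thursday: 1979-08-23


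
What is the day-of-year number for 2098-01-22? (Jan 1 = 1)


Date: January 22, 2098
No months before January
Plus 22 days in January

Day of year: 22


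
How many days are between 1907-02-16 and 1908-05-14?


From 1907-02-16 to 1908-05-14
1907-02-16: days before February = 31; day of year = 31 + 16 = 47
1908-05-14: days before May = 31 + 29 + 31 + 30 = 121 (1908 is a leap year); day of year = 121 + 14 = 135
Rest of 1907: 365 - 47 = 318
Total = 318 + 135 = 453

453 days


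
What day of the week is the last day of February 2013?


February 2013 has 28 days
Anchor: Jan 1, 2013. With p = 2013 - 1 = 2012: (p + p//4 - p//100 + p//400) mod 7 = (2012 + 503 - 20 + 5) mod 7 = 2500 mod 7 = 1 -> Tuesday (Mon=0 ... Sun=6)
Days before February (Jan): 31; February 1 index = (1 + 31) mod 7 = 4 -> Friday
Last day offset: 28 - 1 = 27 days
Weekday index = (4 + 27) mod 7 = 3

Thursday, February 28


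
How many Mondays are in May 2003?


May 2003 has 31 days
Anchor: Jan 1, 2003. With p = 2003 - 1 = 2002: (p + p//4 - p//100 + p//400) mod 7 = (2002 + 500 - 20 + 5) mod 7 = 2487 mod 7 = 2 -> Wednesday (Mon=0 ... Sun=6)
Days before May (Jan-Apr): 120; May 1 index = (2 + 120) mod 7 = 3 -> Thursday
First Monday is May 5
Mondays: 5, 12, 19, 26

4 Mondays


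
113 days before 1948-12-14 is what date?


Start: 1948-12-14, subtract 113 days
Back 14 days from December 14 reaches November 30, 1948 -> 99 left
November 1948 has 30 days -> back to October 31, 1948 -> 69 left
October 1948 has 31 days -> back to September 30, 1948 -> 38 left
September 1948 has 30 days -> back to August 31, 1948 -> 8 left
August 1948: 31 - 8 = 23 -> lands on August 23

Result: 1948-08-23


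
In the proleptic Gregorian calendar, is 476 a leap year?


Gregorian leap year rule: divisible by 4, but not by 100, unless also by 400.
476 is divisible by 4 but not 100 -> leap year

Yes


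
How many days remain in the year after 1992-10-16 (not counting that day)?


Day of year: 290 of 366
Remaining = 366 - 290

76 days


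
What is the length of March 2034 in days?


March 2034

31 days


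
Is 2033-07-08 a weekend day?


Anchor: Jan 1, 2033. With p = 2033 - 1 = 2032: (p + p//4 - p//100 + p//400) mod 7 = (2032 + 508 - 20 + 5) mod 7 = 2525 mod 7 = 5 -> Saturday (Mon=0 ... Sun=6)
Day of year: 189; offset = 188
Weekday index = (5 + 188) mod 7 = 4 -> Friday
Weekend days: Saturday, Sunday

No


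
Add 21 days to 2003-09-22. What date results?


Start: 2003-09-22, add 21 days
September 2003 has 30 days: 30 - 22 = 8 days to September 30 -> 13 left
October 2003: 13 <= 31 -> lands on October 13

Result: 2003-10-13


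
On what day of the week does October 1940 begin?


Target: October 1, 1940
Anchor: Jan 1, 1940. With p = 1940 - 1 = 1939: (p + p//4 - p//100 + p//400) mod 7 = (1939 + 484 - 19 + 4) mod 7 = 2408 mod 7 = 0 -> Monday (Mon=0 ... Sun=6)
Days before October (Jan-Sep): 274 days
Weekday index = (0 + 274) mod 7 = 1

Tuesday


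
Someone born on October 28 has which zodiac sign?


Date: October 28
Conventional tropical zodiac dates: Scorpio from October 23 onward; Sagittarius starts November 22
October 28 falls within the Scorpio range

Scorpio


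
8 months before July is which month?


July is month 7
7 - 8 = -1; wrap: -1 + 12 = 11

November


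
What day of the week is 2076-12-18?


Date: December 18, 2076
Anchor: Jan 1, 2076. With p = 2076 - 1 = 2075: (p + p//4 - p//100 + p//400) mod 7 = (2075 + 518 - 20 + 5) mod 7 = 2578 mod 7 = 2 -> Wednesday (Mon=0 ... Sun=6)
Days before December (Jan-Nov): 335; offset = 335 + 18 - 1 = 352
Weekday index = (2 + 352) mod 7 = 4

Day of the week: Friday


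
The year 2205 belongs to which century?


Century = (year - 1) // 100 + 1
= (2205 - 1) // 100 + 1
= 2204 // 100 + 1
= 22 + 1

23rd century


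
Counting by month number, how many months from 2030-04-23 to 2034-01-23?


From April 2030 to January 2034
4 years * 12 = 48 months, minus 3 months = 45

45 months


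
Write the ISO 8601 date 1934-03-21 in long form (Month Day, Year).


ISO 1934-03-21 parses as year=1934, month=03, day=21
Month 3 -> March

March 21, 1934


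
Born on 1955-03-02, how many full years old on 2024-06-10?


Birth: 1955-03-02
Reference: 2024-06-10
Year difference: 2024 - 1955 = 69

69 years old


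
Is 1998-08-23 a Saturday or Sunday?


Anchor: Jan 1, 1998. With p = 1998 - 1 = 1997: (p + p//4 - p//100 + p//400) mod 7 = (1997 + 499 - 19 + 4) mod 7 = 2481 mod 7 = 3 -> Thursday (Mon=0 ... Sun=6)
Day of year: 235; offset = 234
Weekday index = (3 + 234) mod 7 = 6 -> Sunday
Weekend days: Saturday, Sunday

Yes


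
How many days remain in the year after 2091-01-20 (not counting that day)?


Day of year: 20 of 365
Remaining = 365 - 20

345 days
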